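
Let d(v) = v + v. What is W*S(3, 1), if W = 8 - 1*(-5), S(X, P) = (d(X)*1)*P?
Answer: 78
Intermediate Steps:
d(v) = 2*v
S(X, P) = 2*P*X (S(X, P) = ((2*X)*1)*P = (2*X)*P = 2*P*X)
W = 13 (W = 8 + 5 = 13)
W*S(3, 1) = 13*(2*1*3) = 13*6 = 78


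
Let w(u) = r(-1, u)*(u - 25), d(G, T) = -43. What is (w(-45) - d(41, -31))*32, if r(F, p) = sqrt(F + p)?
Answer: 1376 - 2240*I*sqrt(46) ≈ 1376.0 - 15192.0*I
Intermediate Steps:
w(u) = sqrt(-1 + u)*(-25 + u) (w(u) = sqrt(-1 + u)*(u - 25) = sqrt(-1 + u)*(-25 + u))
(w(-45) - d(41, -31))*32 = (sqrt(-1 - 45)*(-25 - 45) - 1*(-43))*32 = (sqrt(-46)*(-70) + 43)*32 = ((I*sqrt(46))*(-70) + 43)*32 = (-70*I*sqrt(46) + 43)*32 = (43 - 70*I*sqrt(46))*32 = 1376 - 2240*I*sqrt(46)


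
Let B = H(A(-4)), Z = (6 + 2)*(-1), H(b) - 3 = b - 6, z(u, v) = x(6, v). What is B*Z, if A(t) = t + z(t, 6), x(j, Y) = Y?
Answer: 8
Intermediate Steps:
z(u, v) = v
A(t) = 6 + t (A(t) = t + 6 = 6 + t)
H(b) = -3 + b (H(b) = 3 + (b - 6) = 3 + (-6 + b) = -3 + b)
Z = -8 (Z = 8*(-1) = -8)
B = -1 (B = -3 + (6 - 4) = -3 + 2 = -1)
B*Z = -1*(-8) = 8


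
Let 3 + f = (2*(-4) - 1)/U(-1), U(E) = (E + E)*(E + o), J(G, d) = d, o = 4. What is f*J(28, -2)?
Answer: 3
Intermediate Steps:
U(E) = 2*E*(4 + E) (U(E) = (E + E)*(E + 4) = (2*E)*(4 + E) = 2*E*(4 + E))
f = -3/2 (f = -3 + (2*(-4) - 1)/((2*(-1)*(4 - 1))) = -3 + (-8 - 1)/((2*(-1)*3)) = -3 - 9/(-6) = -3 - 9*(-1/6) = -3 + 3/2 = -3/2 ≈ -1.5000)
f*J(28, -2) = -3/2*(-2) = 3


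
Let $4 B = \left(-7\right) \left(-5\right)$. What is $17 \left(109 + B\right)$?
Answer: $\frac{8007}{4} \approx 2001.8$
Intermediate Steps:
$B = \frac{35}{4}$ ($B = \frac{\left(-7\right) \left(-5\right)}{4} = \frac{1}{4} \cdot 35 = \frac{35}{4} \approx 8.75$)
$17 \left(109 + B\right) = 17 \left(109 + \frac{35}{4}\right) = 17 \cdot \frac{471}{4} = \frac{8007}{4}$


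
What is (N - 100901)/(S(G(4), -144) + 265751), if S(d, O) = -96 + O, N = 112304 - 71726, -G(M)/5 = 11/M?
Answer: -60323/265511 ≈ -0.22720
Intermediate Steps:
G(M) = -55/M
N = 40578
(N - 100901)/(S(G(4), -144) + 265751) = (40578 - 100901)/((-96 - 144) + 265751) = -60323/(-240 + 265751) = -60323/265511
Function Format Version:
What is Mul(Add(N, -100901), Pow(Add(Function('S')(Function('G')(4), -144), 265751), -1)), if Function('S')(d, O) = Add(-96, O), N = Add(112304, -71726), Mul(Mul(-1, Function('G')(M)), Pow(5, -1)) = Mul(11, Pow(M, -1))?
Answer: Rational(-60323, 265511) ≈ -0.22720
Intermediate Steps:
Function('G')(M) = Mul(-55, Pow(M, -1)) (Function('G')(M) = Mul(-5, Mul(11, Pow(M, -1))) = Mul(-55, Pow(M, -1)))
N = 40578
Mul(Add(N, -100901), Pow(Add(Function('S')(Function('G')(4), -144), 265751), -1)) = Mul(Add(40578, -100901), Pow(Add(Add(-96, -144), 265751), -1)) = Mul(-60323, Pow(Add(-240, 265751), -1)) = Mul(-60323, Pow(265511, -1)) = Mul(-60323, Rational(1, 265511)) = Rational(-60323, 265511)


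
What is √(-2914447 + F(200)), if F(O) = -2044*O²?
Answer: I*√84674447 ≈ 9201.9*I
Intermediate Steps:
√(-2914447 + F(200)) = √(-2914447 - 2044*200²) = √(-2914447 - 2044*40000) = √(-2914447 - 81760000) = √(-84674447) = I*√84674447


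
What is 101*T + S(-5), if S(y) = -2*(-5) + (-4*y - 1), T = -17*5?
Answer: -8556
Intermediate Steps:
T = -85
S(y) = 9 - 4*y (S(y) = 10 + (-1 - 4*y) = 9 - 4*y)
101*T + S(-5) = 101*(-85) + (9 - 4*(-5)) = -8585 + (9 + 20) = -8585 + 29 = -8556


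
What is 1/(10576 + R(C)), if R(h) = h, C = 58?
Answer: 1/10634 ≈ 9.4038e-5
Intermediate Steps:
1/(10576 + R(C)) = 1/(10576 + 58) = 1/10634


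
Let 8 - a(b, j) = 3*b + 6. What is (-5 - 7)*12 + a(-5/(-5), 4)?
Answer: -145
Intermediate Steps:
a(b, j) = 2 - 3*b (a(b, j) = 8 - (3*b + 6) = 8 - (6 + 3*b) = 8 + (-6 - 3*b) = 2 - 3*b)
(-5 - 7)*12 + a(-5/(-5), 4) = (-5 - 7)*12 + (2 - (-15)/(-5)) = -12*12 + (2 - (-15)*(-1)/5) = -144 + (2 - 3*1) = -144 + (2 - 3) = -144 - 1 = -145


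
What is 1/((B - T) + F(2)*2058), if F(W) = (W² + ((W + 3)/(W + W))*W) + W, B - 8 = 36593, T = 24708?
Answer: 1/29386 ≈ 3.4030e-5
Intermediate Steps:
B = 36601 (B = 8 + 36593 = 36601)
F(W) = 3/2 + W² + 3*W/2 (F(W) = (W² + ((3 + W)/((2*W)))*W) + W = (W² + ((3 + W)*(1/(2*W)))*W) + W = (W² + ((3 + W)/(2*W))*W) + W = (W² + (3/2 + W/2)) + W = (3/2 + W² + W/2) + W = 3/2 + W² + 3*W/2)
1/((B - T) + F(2)*2058) = 1/((36601 - 1*24708) + (3/2 + 2² + (3/2)*2)*2058) = 1/((36601 - 24708) + (3/2 + 4 + 3)*2058) = 1/(11893 + (17/2)*2058) = 1/(11893 + 17493) = 1/29386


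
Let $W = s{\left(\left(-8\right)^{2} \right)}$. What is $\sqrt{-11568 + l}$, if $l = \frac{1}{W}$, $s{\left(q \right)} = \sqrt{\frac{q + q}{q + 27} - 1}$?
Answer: $\frac{\sqrt{-15836592 + 37 \sqrt{3367}}}{37} \approx 107.55 i$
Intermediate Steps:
$s{\left(q \right)} = \sqrt{-1 + \frac{2 q}{27 + q}}$ ($s{\left(q \right)} = \sqrt{\frac{2 q}{27 + q} - 1} = \sqrt{-1 + \frac{2 q}{27 + q}}$)
$W = \frac{\sqrt{3367}}{91}$ ($W = \sqrt{\frac{-27 + \left(-8\right)^{2}}{27 + \left(-8\right)^{2}}} = \sqrt{\frac{-27 + 64}{27 + 64}} = \sqrt{\frac{1}{91} \cdot 37} = \sqrt{\frac{37}{91}} = \frac{\sqrt{3367}}{91} \approx 0.63765$)
$l = \frac{\sqrt{3367}}{37}$ ($l = \frac{1}{\frac{1}{91} \sqrt{3367}} = \frac{\sqrt{3367}}{37} \approx 1.5683$)
$\sqrt{-11568 + l} = \sqrt{-11568 + \frac{\sqrt{3367}}{37}}$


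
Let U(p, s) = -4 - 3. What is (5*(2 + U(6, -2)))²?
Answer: 625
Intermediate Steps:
U(p, s) = -7
(5*(2 + U(6, -2)))² = (5*(2 - 7))² = (5*(-5))² = (-25)² = 625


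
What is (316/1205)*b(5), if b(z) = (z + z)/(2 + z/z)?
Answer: 632/723 ≈ 0.87414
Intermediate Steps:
b(z) = 2*z/3 (b(z) = (2*z)/(2 + 1) = (2*z)/3 = (2*z)*(⅓) = 2*z/3)
(316/1205)*b(5) = (316/1205)*((⅔)*5) = (316*(1/1205))*(10/3) = (316/1205)*(10/3) = 632/723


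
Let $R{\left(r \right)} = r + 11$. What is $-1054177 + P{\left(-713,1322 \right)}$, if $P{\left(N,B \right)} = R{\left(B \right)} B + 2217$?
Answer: $710266$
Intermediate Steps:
$R{\left(r \right)} = 11 + r$
$P{\left(N,B \right)} = 2217 + B \left(11 + B\right)$ ($P{\left(N,B \right)} = \left(11 + B\right) B + 2217 = B \left(11 + B\right) + 2217 = 2217 + B \left(11 + B\right)$)
$-1054177 + P{\left(-713,1322 \right)} = -1054177 + \left(2217 + 1322 \left(11 + 1322\right)\right) = -1054177 + \left(2217 + 1322 \cdot 1333\right) = -1054177 + \left(2217 + 1762226\right) = -1054177 + 1764443 = 710266$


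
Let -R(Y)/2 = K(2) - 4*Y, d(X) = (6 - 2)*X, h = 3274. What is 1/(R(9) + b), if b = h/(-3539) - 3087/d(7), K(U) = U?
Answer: -14156/611187 ≈ -0.023161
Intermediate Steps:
d(X) = 4*X
R(Y) = -4 + 8*Y (R(Y) = -2*(2 - 4*Y) = -4 + 8*Y)
b = -1573795/14156 (b = 3274/(-3539) - 3087/(4*7) = 3274*(-1/3539) - 3087/28 = -3274/3539 - 3087*1/28 = -3274/3539 - 441/4 = -1573795/14156 ≈ -111.18)
1/(R(9) + b) = 1/((-4 + 8*9) - 1573795/14156) = 1/((-4 + 72) - 1573795/14156) = 1/(68 - 1573795/14156) = 1/(-611187/14156) = -14156/611187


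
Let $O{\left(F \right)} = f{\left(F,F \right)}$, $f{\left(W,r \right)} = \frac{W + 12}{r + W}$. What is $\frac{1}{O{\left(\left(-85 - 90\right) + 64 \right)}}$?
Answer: $\frac{74}{33} \approx 2.2424$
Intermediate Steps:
$f{\left(W,r \right)} = \frac{12 + W}{W + r}$
$O{\left(F \right)} = \frac{12 + F}{2 F}$ ($O{\left(F \right)} = \frac{12 + F}{F + F} = \frac{12 + F}{2 F}$)
$\frac{1}{O{\left(\left(-85 - 90\right) + 64 \right)}} = \frac{1}{\frac{1}{2} \frac{1}{\left(-85 - 90\right) + 64} \left(12 + \left(\left(-85 - 90\right) + 64\right)\right)} = \frac{1}{\frac{1}{2} \frac{1}{-175 + 64} \left(12 + \left(-175 + 64\right)\right)} = \frac{1}{\frac{1}{2} \frac{1}{-111} \left(12 - 111\right)} = \frac{1}{\frac{1}{2} \left(- \frac{1}{111}\right) \left(-99\right)} = \frac{1}{\frac{33}{74}} = \frac{74}{33}$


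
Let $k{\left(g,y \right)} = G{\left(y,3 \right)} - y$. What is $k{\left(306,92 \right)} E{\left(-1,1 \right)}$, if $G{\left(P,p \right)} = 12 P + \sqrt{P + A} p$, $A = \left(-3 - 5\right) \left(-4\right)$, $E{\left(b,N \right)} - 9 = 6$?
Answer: $15180 + 90 \sqrt{31} \approx 15681.0$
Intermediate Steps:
$E{\left(b,N \right)} = 15$ ($E{\left(b,N \right)} = 9 + 6 = 15$)
$A = 32$ ($A = \left(-8\right) \left(-4\right) = 32$)
$G{\left(P,p \right)} = 12 P + p \sqrt{32 + P}$ ($G{\left(P,p \right)} = 12 P + \sqrt{P + 32} p = 12 P + \sqrt{32 + P} p = 12 P + p \sqrt{32 + P}$)
$k{\left(g,y \right)} = 3 \sqrt{32 + y} + 11 y$ ($k{\left(g,y \right)} = \left(12 y + 3 \sqrt{32 + y}\right) - y = \left(3 \sqrt{32 + y} + 12 y\right) - y = 3 \sqrt{32 + y} + 11 y$)
$k{\left(306,92 \right)} E{\left(-1,1 \right)} = \left(3 \sqrt{32 + 92} + 11 \cdot 92\right) 15 = \left(3 \sqrt{124} + 1012\right) 15 = \left(3 \cdot 2 \sqrt{31} + 1012\right) 15 = \left(6 \sqrt{31} + 1012\right) 15 = \left(1012 + 6 \sqrt{31}\right) 15 = 15180 + 90 \sqrt{31}$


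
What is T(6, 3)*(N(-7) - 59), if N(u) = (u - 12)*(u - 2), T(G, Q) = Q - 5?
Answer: -224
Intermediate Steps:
T(G, Q) = -5 + Q
N(u) = (-12 + u)*(-2 + u)
T(6, 3)*(N(-7) - 59) = (-5 + 3)*((24 + (-7)**2 - 14*(-7)) - 59) = -2*((24 + 49 + 98) - 59) = -2*(171 - 59) = -2*112 = -224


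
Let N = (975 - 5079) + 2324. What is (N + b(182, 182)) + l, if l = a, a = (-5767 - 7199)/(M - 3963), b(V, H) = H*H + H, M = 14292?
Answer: 108539696/3443 ≈ 31525.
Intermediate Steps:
N = -1780 (N = -4104 + 2324 = -1780)
b(V, H) = H + H² (b(V, H) = H² + H = H + H²)
a = -4322/3443 (a = (-5767 - 7199)/(14292 - 3963) = -12966/10329 = -12966*1/10329 = -4322/3443 ≈ -1.2553)
l = -4322/3443 ≈ -1.2553
(N + b(182, 182)) + l = (-1780 + 182*(1 + 182)) - 4322/3443 = (-1780 + 182*183) - 4322/3443 = (-1780 + 33306) - 4322/3443 = 31526 - 4322/3443 = 108539696/3443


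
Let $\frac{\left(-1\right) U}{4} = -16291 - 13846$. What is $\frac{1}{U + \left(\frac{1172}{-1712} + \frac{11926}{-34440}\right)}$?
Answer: $\frac{921270}{111056306257} \approx 8.2955 \cdot 10^{-6}$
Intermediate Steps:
$U = 120548$ ($U = - 4 \left(-16291 - 13846\right) = \left(-4\right) \left(-30137\right) = 120548$)
$\frac{1}{U + \left(\frac{1172}{-1712} + \frac{11926}{-34440}\right)} = \frac{1}{120548 + \left(\frac{1172}{-1712} + \frac{11926}{-34440}\right)} = \frac{1}{120548 + \left(1172 \left(- \frac{1}{1712}\right) + 11926 \left(- \frac{1}{34440}\right)\right)} = \frac{1}{120548 - \frac{949703}{921270}} = \frac{1}{\frac{111056306257}{921270}} = \frac{921270}{111056306257}$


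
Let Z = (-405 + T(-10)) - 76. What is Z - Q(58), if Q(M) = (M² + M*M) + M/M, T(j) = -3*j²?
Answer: -7510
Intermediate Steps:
Q(M) = 1 + 2*M² (Q(M) = (M² + M²) + 1 = 2*M² + 1 = 1 + 2*M²)
Z = -781 (Z = (-405 - 3*(-10)²) - 76 = (-405 - 3*100) - 76 = (-405 - 300) - 76 = -705 - 76 = -781)
Z - Q(58) = -781 - (1 + 2*58²) = -781 - (1 + 2*3364) = -781 - (1 + 6728) = -781 - 1*6729 = -781 - 6729 = -7510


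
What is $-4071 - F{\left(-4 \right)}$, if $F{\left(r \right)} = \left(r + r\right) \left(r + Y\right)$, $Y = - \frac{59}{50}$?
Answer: $- \frac{102811}{25} \approx -4112.4$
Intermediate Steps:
$Y = - \frac{59}{50}$ ($Y = \left(-59\right) \frac{1}{50} = - \frac{59}{50} \approx -1.18$)
$F{\left(r \right)} = 2 r \left(- \frac{59}{50} + r\right)$ ($F{\left(r \right)} = \left(r + r\right) \left(r - \frac{59}{50}\right) = 2 r \left(- \frac{59}{50} + r\right)$)
$-4071 - F{\left(-4 \right)} = -4071 - \frac{1}{25} \left(-4\right) \left(-59 + 50 \left(-4\right)\right) = -4071 - \frac{1}{25} \left(-4\right) \left(-59 - 200\right) = -4071 - \frac{1}{25} \left(-4\right) \left(-259\right) = -4071 - \frac{1036}{25} = - \frac{102811}{25}$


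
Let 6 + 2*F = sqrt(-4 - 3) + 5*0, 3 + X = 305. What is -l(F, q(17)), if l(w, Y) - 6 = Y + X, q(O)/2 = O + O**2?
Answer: -920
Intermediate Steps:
X = 302 (X = -3 + 305 = 302)
q(O) = 2*O + 2*O**2 (q(O) = 2*(O + O**2) = 2*O + 2*O**2)
F = -3 + I*sqrt(7)/2 (F = -3 + (sqrt(-4 - 3) + 5*0)/2 = -3 + (sqrt(-7) + 0)/2 = -3 + (I*sqrt(7) + 0)/2 = -3 + (I*sqrt(7))/2 = -3 + I*sqrt(7)/2 ≈ -3.0 + 1.3229*I)
l(w, Y) = 308 + Y (l(w, Y) = 6 + (Y + 302) = 6 + (302 + Y) = 308 + Y)
-l(F, q(17)) = -(308 + 2*17*(1 + 17)) = -(308 + 2*17*18) = -(308 + 612) = -1*920 = -920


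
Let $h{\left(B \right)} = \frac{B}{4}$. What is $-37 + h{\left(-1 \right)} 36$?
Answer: $-46$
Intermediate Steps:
$h{\left(B \right)} = \frac{B}{4}$ ($h{\left(B \right)} = B \frac{1}{4} = \frac{B}{4}$)
$-37 + h{\left(-1 \right)} 36 = -37 + \frac{1}{4} \left(-1\right) 36 = -37 - 9 = -46$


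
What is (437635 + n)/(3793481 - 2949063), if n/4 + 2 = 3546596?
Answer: 14624011/844418 ≈ 17.318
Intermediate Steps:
n = 14186376 (n = -8 + 4*3546596 = -8 + 14186384 = 14186376)
(437635 + n)/(3793481 - 2949063) = (437635 + 14186376)/(3793481 - 2949063) = 14624011/844418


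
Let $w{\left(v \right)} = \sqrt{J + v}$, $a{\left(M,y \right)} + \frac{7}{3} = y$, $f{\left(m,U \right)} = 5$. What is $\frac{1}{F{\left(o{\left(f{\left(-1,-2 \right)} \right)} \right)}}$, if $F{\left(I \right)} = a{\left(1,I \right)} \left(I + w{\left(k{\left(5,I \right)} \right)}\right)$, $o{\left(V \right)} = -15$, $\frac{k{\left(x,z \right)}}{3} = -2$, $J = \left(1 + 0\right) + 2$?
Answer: $\frac{15}{3952} + \frac{i \sqrt{3}}{3952} \approx 0.0037955 + 0.00043827 i$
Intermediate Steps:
$J = 3$ ($J = 1 + 2 = 3$)
$k{\left(x,z \right)} = -6$ ($k{\left(x,z \right)} = 3 \left(-2\right) = -6$)
$a{\left(M,y \right)} = - \frac{7}{3} + y$
$w{\left(v \right)} = \sqrt{3 + v}$
$F{\left(I \right)} = \left(- \frac{7}{3} + I\right) \left(I + i \sqrt{3}\right)$ ($F{\left(I \right)} = \left(- \frac{7}{3} + I\right) \left(I + \sqrt{3 - 6}\right) = \left(- \frac{7}{3} + I\right) \left(I + \sqrt{-3}\right) = \left(- \frac{7}{3} + I\right) \left(I + i \sqrt{3}\right)$)
$\frac{1}{F{\left(o{\left(f{\left(-1,-2 \right)} \right)} \right)}} = \frac{1}{\frac{1}{3} \left(-7 + 3 \left(-15\right)\right) \left(-15 + i \sqrt{3}\right)} = \frac{1}{\frac{1}{3} \left(-7 - 45\right) \left(-15 + i \sqrt{3}\right)} = \frac{1}{\frac{1}{3} \left(-52\right) \left(-15 + i \sqrt{3}\right)} = \frac{1}{260 - \frac{52 i \sqrt{3}}{3}}$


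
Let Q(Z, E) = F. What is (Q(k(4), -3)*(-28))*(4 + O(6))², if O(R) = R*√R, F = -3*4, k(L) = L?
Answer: 77952 + 16128*√6 ≈ 1.1746e+5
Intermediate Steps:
F = -12
Q(Z, E) = -12
O(R) = R^(3/2)
(Q(k(4), -3)*(-28))*(4 + O(6))² = (-12*(-28))*(4 + 6^(3/2))² = 336*(4 + 6*√6)²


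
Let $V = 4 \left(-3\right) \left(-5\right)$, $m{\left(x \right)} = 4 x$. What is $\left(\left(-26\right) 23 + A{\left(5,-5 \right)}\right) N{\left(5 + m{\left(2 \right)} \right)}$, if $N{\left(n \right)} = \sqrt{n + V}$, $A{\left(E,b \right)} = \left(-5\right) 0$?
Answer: $- 598 \sqrt{73} \approx -5109.3$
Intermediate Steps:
$A{\left(E,b \right)} = 0$
$V = 60$ ($V = \left(-12\right) \left(-5\right) = 60$)
$N{\left(n \right)} = \sqrt{60 + n}$ ($N{\left(n \right)} = \sqrt{n + 60} = \sqrt{60 + n}$)
$\left(\left(-26\right) 23 + A{\left(5,-5 \right)}\right) N{\left(5 + m{\left(2 \right)} \right)} = \left(\left(-26\right) 23 + 0\right) \sqrt{60 + \left(5 + 4 \cdot 2\right)} = \left(-598 + 0\right) \sqrt{60 + \left(5 + 8\right)} = - 598 \sqrt{60 + 13} = - 598 \sqrt{73}$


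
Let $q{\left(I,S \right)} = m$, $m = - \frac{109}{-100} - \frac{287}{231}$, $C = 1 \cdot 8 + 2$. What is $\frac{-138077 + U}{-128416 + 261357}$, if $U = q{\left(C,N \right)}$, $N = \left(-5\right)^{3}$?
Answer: $- \frac{455654603}{438705300} \approx -1.0386$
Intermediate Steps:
$N = -125$
$C = 10$ ($C = 8 + 2 = 10$)
$m = - \frac{503}{3300}$ ($m = \left(-109\right) \left(- \frac{1}{100}\right) - \frac{41}{33} = \frac{109}{100} - \frac{41}{33} = - \frac{503}{3300} \approx -0.15242$)
$q{\left(I,S \right)} = - \frac{503}{3300}$
$U = - \frac{503}{3300} \approx -0.15242$
$\frac{-138077 + U}{-128416 + 261357} = \frac{-138077 - \frac{503}{3300}}{-128416 + 261357} = - \frac{455654603}{3300 \cdot 132941} = \left(- \frac{455654603}{3300}\right) \frac{1}{132941} = - \frac{455654603}{438705300}$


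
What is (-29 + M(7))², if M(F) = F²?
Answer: 400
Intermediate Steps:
(-29 + M(7))² = (-29 + 7²)² = (-29 + 49)² = 20² = 400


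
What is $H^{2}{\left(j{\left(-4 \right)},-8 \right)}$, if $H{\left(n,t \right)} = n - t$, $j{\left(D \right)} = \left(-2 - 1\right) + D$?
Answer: $1$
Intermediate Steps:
$j{\left(D \right)} = -3 + D$
$H^{2}{\left(j{\left(-4 \right)},-8 \right)} = \left(\left(-3 - 4\right) - -8\right)^{2} = \left(-7 + 8\right)^{2} = 1^{2} = 1$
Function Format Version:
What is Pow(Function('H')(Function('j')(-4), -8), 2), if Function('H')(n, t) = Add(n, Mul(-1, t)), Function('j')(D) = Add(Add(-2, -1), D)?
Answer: 1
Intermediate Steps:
Function('j')(D) = Add(-3, D)
Pow(Function('H')(Function('j')(-4), -8), 2) = Pow(Add(Add(-3, -4), Mul(-1, -8)), 2) = Pow(Add(-7, 8), 2) = Pow(1, 2) = 1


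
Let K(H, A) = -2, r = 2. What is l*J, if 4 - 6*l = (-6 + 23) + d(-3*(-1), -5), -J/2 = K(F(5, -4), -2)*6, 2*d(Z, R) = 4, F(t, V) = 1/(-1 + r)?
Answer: -60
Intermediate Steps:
F(t, V) = 1 (F(t, V) = 1/(-1 + 2) = 1/1 = 1)
d(Z, R) = 2 (d(Z, R) = (½)*4 = 2)
J = 24 (J = -(-4)*6 = -2*(-12) = 24)
l = -5/2 (l = ⅔ - ((-6 + 23) + 2)/6 = ⅔ - (17 + 2)/6 = ⅔ - ⅙*19 = ⅔ - 19/6 = -5/2 ≈ -2.5000)
l*J = -5/2*24 = -60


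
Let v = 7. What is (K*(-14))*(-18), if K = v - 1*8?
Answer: -252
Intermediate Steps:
K = -1 (K = 7 - 1*8 = 7 - 8 = -1)
(K*(-14))*(-18) = -1*(-14)*(-18) = 14*(-18) = -252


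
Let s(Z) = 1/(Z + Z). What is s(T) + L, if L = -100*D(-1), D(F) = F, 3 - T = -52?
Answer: 11001/110 ≈ 100.01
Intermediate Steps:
T = 55 (T = 3 - 1*(-52) = 3 + 52 = 55)
s(Z) = 1/(2*Z)
L = 100 (L = -100*(-1) = 100)
s(T) + L = (1/2)/55 + 100 = (1/2)*(1/55) + 100 = 1/110 + 100 = 11001/110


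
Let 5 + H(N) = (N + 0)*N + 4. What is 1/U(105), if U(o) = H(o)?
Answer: 1/11024 ≈ 9.0711e-5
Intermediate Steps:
H(N) = -1 + N² (H(N) = -5 + ((N + 0)*N + 4) = -5 + (N*N + 4) = -5 + (N² + 4) = -5 + (4 + N²) = -1 + N²)
U(o) = -1 + o²
1/U(105) = 1/(-1 + 105²) = 1/(-1 + 11025) = 1/11024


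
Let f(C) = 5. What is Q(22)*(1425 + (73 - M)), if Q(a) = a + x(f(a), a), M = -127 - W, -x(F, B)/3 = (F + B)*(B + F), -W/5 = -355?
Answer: -7361000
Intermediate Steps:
W = 1775 (W = -5*(-355) = 1775)
x(F, B) = -3*(B + F)**2 (x(F, B) = -3*(F + B)*(B + F) = -3*(B + F)*(B + F) = -3*(B + F)**2)
M = -1902 (M = -127 - 1*1775 = -127 - 1775 = -1902)
Q(a) = a - 3*(5 + a)**2 (Q(a) = a - 3*(a + 5)**2 = a - 3*(5 + a)**2)
Q(22)*(1425 + (73 - M)) = (22 - 3*(5 + 22)**2)*(1425 + (73 - 1*(-1902))) = (22 - 3*27**2)*(1425 + (73 + 1902)) = (22 - 3*729)*(1425 + 1975) = (22 - 2187)*3400 = -2165*3400 = -7361000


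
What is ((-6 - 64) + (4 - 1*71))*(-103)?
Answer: 14111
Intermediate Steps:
((-6 - 64) + (4 - 1*71))*(-103) = (-70 + (4 - 71))*(-103) = (-70 - 67)*(-103) = -137*(-103) = 14111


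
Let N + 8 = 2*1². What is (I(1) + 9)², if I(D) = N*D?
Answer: 9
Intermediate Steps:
N = -6 (N = -8 + 2*1² = -8 + 2*1 = -8 + 2 = -6)
I(D) = -6*D
(I(1) + 9)² = (-6*1 + 9)² = (-6 + 9)² = 3² = 9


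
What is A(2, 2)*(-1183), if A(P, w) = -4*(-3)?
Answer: -14196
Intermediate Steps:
A(P, w) = 12
A(2, 2)*(-1183) = 12*(-1183) = -14196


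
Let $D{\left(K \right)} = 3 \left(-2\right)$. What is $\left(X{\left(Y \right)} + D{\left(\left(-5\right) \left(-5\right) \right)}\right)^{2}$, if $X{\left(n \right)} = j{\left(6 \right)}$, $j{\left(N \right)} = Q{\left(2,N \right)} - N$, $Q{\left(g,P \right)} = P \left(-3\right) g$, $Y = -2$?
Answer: $2304$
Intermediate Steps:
$Q{\left(g,P \right)} = - 3 P g$
$D{\left(K \right)} = -6$
$j{\left(N \right)} = - 7 N$ ($j{\left(N \right)} = \left(-3\right) N 2 - N = - 6 N - N = - 7 N$)
$X{\left(n \right)} = -42$ ($X{\left(n \right)} = \left(-7\right) 6 = -42$)
$\left(X{\left(Y \right)} + D{\left(\left(-5\right) \left(-5\right) \right)}\right)^{2} = \left(-42 - 6\right)^{2} = \left(-48\right)^{2} = 2304$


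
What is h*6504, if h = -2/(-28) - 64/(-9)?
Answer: 981020/21 ≈ 46715.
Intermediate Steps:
h = 905/126 (h = -2*(-1/28) - 64*(-1/9) = 1/14 + 64/9 = 905/126 ≈ 7.1825)
h*6504 = (905/126)*6504 = 981020/21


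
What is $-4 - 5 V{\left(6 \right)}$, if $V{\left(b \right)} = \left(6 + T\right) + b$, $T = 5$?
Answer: $-89$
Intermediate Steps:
$V{\left(b \right)} = 11 + b$ ($V{\left(b \right)} = \left(6 + 5\right) + b = 11 + b$)
$-4 - 5 V{\left(6 \right)} = -4 - 5 \left(11 + 6\right) = -4 - 85 = -89$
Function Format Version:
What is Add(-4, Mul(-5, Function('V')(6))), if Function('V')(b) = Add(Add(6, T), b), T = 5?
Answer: -89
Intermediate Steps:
Function('V')(b) = Add(11, b) (Function('V')(b) = Add(Add(6, 5), b) = Add(11, b))
Add(-4, Mul(-5, Function('V')(6))) = Add(-4, Mul(-5, Add(11, 6))) = Add(-4, Mul(-5, 17)) = Add(-4, -85) = -89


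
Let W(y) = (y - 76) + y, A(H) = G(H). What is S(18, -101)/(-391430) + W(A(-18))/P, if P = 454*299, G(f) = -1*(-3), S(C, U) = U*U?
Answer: -54313271/2043656030 ≈ -0.026577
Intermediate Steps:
S(C, U) = U²
G(f) = 3
P = 135746
A(H) = 3
W(y) = -76 + 2*y (W(y) = (-76 + y) + y = -76 + 2*y)
S(18, -101)/(-391430) + W(A(-18))/P = (-101)²/(-391430) + (-76 + 2*3)/135746 = 10201*(-1/391430) + (-76 + 6)*(1/135746) = -10201/391430 - 70*1/135746 = -10201/391430 - 35/67873 = -54313271/2043656030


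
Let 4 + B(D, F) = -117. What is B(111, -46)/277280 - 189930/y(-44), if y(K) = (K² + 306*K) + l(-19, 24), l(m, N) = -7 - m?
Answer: 13165599241/798289120 ≈ 16.492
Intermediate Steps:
B(D, F) = -121 (B(D, F) = -4 - 117 = -121)
y(K) = 12 + K² + 306*K (y(K) = (K² + 306*K) + (-7 - 1*(-19)) = (K² + 306*K) + (-7 + 19) = (K² + 306*K) + 12 = 12 + K² + 306*K)
B(111, -46)/277280 - 189930/y(-44) = -121/277280 - 189930/(12 + (-44)² + 306*(-44)) = -121*1/277280 - 189930/(12 + 1936 - 13464) = -121/277280 - 189930/(-11516) = -121/277280 - 189930*(-1/11516) = -121/277280 + 94965/5758 = 13165599241/798289120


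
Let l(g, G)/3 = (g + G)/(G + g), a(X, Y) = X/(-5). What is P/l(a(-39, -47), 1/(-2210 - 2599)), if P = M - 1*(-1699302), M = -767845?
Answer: 931457/3 ≈ 3.1049e+5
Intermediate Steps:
a(X, Y) = -X/5 (a(X, Y) = X*(-1/5) = -X/5)
l(g, G) = 3 (l(g, G) = 3*((g + G)/(G + g)) = 3*((G + g)/(G + g)) = 3*1 = 3)
P = 931457 (P = -767845 - 1*(-1699302) = -767845 + 1699302 = 931457)
P/l(a(-39, -47), 1/(-2210 - 2599)) = 931457/3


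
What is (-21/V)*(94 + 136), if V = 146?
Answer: -2415/73 ≈ -33.082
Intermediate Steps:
(-21/V)*(94 + 136) = (-21/146)*(94 + 136) = -21*1/146*230 = -21/146*230 = -2415/73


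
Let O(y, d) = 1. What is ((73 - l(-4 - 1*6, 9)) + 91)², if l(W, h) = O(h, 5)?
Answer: 26569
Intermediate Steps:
l(W, h) = 1
((73 - l(-4 - 1*6, 9)) + 91)² = ((73 - 1*1) + 91)² = ((73 - 1) + 91)² = (72 + 91)² = 163² = 26569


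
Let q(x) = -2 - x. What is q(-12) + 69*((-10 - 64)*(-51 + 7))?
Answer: 224674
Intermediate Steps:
q(-12) + 69*((-10 - 64)*(-51 + 7)) = (-2 - 1*(-12)) + 69*((-10 - 64)*(-51 + 7)) = (-2 + 12) + 69*(-74*(-44)) = 10 + 69*3256 = 10 + 224664 = 224674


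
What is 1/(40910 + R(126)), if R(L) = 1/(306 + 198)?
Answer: 504/20618641 ≈ 2.4444e-5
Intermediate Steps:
R(L) = 1/504
1/(40910 + R(126)) = 1/(40910 + 1/504) = 1/(20618641/504) = 504/20618641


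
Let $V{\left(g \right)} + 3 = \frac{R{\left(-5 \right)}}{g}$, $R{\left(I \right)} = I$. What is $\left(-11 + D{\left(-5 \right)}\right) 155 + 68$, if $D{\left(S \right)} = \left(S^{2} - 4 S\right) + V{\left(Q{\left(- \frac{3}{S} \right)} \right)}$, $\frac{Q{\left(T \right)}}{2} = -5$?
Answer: $\frac{9901}{2} \approx 4950.5$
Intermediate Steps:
$Q{\left(T \right)} = -10$ ($Q{\left(T \right)} = 2 \left(-5\right) = -10$)
$V{\left(g \right)} = -3 - \frac{5}{g}$
$D{\left(S \right)} = - \frac{5}{2} + S^{2} - 4 S$ ($D{\left(S \right)} = \left(S^{2} - 4 S\right) - \left(3 + \frac{5}{-10}\right) = \left(S^{2} - 4 S\right) - \frac{5}{2} = - \frac{5}{2} + S^{2} - 4 S$)
$\left(-11 + D{\left(-5 \right)}\right) 155 + 68 = \left(-11 - \left(- \frac{35}{2} - 25\right)\right) 155 + 68 = \left(-11 + \left(- \frac{5}{2} + 25 + 20\right)\right) 155 + 68 = \left(-11 + \frac{85}{2}\right) 155 + 68 = \frac{63}{2} \cdot 155 + 68 = \frac{9765}{2} + 68 = \frac{9901}{2}$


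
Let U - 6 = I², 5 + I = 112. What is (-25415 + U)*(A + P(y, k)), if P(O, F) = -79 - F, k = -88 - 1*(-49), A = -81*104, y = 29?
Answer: 118157440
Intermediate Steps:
I = 107 (I = -5 + 112 = 107)
A = -8424
U = 11455 (U = 6 + 107² = 6 + 11449 = 11455)
k = -39 (k = -88 + 49 = -39)
(-25415 + U)*(A + P(y, k)) = (-25415 + 11455)*(-8424 + (-79 - 1*(-39))) = -13960*(-8424 + (-79 + 39)) = -13960*(-8424 - 40) = -13960*(-8464) = 118157440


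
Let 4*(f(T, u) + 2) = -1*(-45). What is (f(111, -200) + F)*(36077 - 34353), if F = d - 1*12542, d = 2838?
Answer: -16713749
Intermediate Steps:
f(T, u) = 37/4 (f(T, u) = -2 + (-1*(-45))/4 = -2 + (¼)*45 = -2 + 45/4 = 37/4)
F = -9704 (F = 2838 - 1*12542 = 2838 - 12542 = -9704)
(f(111, -200) + F)*(36077 - 34353) = (37/4 - 9704)*(36077 - 34353) = -38779/4*1724 = -16713749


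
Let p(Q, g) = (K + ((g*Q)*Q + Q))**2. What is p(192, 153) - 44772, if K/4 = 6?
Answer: 31814202361692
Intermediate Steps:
K = 24 (K = 4*6 = 24)
p(Q, g) = (24 + Q + g*Q**2)**2 (p(Q, g) = (24 + ((g*Q)*Q + Q))**2 = (24 + ((Q*g)*Q + Q))**2 = (24 + (g*Q**2 + Q))**2 = (24 + (Q + g*Q**2))**2 = (24 + Q + g*Q**2)**2)
p(192, 153) - 44772 = (24 + 192 + 153*192**2)**2 - 44772 = (24 + 192 + 153*36864)**2 - 44772 = (24 + 192 + 5640192)**2 - 44772 = 5640408**2 - 44772 = 31814202406464 - 44772 = 31814202361692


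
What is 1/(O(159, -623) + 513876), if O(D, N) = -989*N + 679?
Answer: 1/1130702 ≈ 8.8441e-7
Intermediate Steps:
O(D, N) = 679 - 989*N
1/(O(159, -623) + 513876) = 1/((679 - 989*(-623)) + 513876) = 1/((679 + 616147) + 513876) = 1/(616826 + 513876) = 1/1130702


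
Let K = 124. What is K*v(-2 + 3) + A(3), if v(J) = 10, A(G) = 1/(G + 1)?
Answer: 4961/4 ≈ 1240.3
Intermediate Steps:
A(G) = 1/(1 + G)
K*v(-2 + 3) + A(3) = 124*10 + 1/(1 + 3) = 1240 + 1/4 = 1240 + ¼ = 4961/4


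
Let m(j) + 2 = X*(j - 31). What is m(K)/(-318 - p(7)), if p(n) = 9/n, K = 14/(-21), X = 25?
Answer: 16667/6705 ≈ 2.4858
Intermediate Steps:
K = -⅔ (K = 14*(-1/21) = -⅔ ≈ -0.66667)
m(j) = -777 + 25*j (m(j) = -2 + 25*(j - 31) = -2 + 25*(-31 + j) = -2 + (-775 + 25*j) = -777 + 25*j)
m(K)/(-318 - p(7)) = (-777 + 25*(-⅔))/(-318 - 9/7) = (-777 - 50/3)/(-318 - 9/7) = -2381/(3*(-318 - 1*9/7)) = -2381/(3*(-318 - 9/7)) = -2381/(3*(-2235/7)) = -2381/3*(-7/2235) = 16667/6705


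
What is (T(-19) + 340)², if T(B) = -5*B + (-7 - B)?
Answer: 199809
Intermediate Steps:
T(B) = -7 - 6*B
(T(-19) + 340)² = ((-7 - 6*(-19)) + 340)² = ((-7 + 114) + 340)² = (107 + 340)² = 447² = 199809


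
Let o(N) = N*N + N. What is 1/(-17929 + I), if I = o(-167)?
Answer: 1/9793 ≈ 0.00010211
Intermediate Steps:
o(N) = N + N**2 (o(N) = N**2 + N = N + N**2)
I = 27722 (I = -167*(1 - 167) = -167*(-166) = 27722)
1/(-17929 + I) = 1/(-17929 + 27722) = 1/9793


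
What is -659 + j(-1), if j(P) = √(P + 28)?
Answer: -659 + 3*√3 ≈ -653.80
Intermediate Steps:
j(P) = √(28 + P)
-659 + j(-1) = -659 + √(28 - 1) = -659 + √27 = -659 + 3*√3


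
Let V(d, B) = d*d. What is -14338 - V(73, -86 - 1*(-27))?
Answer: -19667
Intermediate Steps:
V(d, B) = d²
-14338 - V(73, -86 - 1*(-27)) = -14338 - 1*73² = -14338 - 1*5329 = -14338 - 5329 = -19667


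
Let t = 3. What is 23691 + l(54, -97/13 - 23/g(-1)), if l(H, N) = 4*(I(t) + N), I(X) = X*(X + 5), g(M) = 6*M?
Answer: 927127/39 ≈ 23773.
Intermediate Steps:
I(X) = X*(5 + X)
l(H, N) = 96 + 4*N (l(H, N) = 4*(3*(5 + 3) + N) = 4*(3*8 + N) = 4*(24 + N) = 96 + 4*N)
23691 + l(54, -97/13 - 23/g(-1)) = 23691 + (96 + 4*(-97/13 - 23/(6*(-1)))) = 23691 + (96 + 4*(-97*1/13 - 23/(-6))) = 23691 + (96 + 4*(-97/13 - 23*(-⅙))) = 23691 + (96 + 4*(-97/13 + 23/6)) = 23691 + (96 + 4*(-283/78)) = 23691 + (96 - 566/39) = 23691 + 3178/39 = 927127/39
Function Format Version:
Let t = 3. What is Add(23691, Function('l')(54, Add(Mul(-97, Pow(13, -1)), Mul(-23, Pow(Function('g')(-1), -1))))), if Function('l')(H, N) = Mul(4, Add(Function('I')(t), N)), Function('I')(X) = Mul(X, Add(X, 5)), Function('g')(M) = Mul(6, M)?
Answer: Rational(927127, 39) ≈ 23773.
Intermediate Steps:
Function('I')(X) = Mul(X, Add(5, X))
Function('l')(H, N) = Add(96, Mul(4, N)) (Function('l')(H, N) = Mul(4, Add(Mul(3, Add(5, 3)), N)) = Mul(4, Add(Mul(3, 8), N)) = Mul(4, Add(24, N)) = Add(96, Mul(4, N)))
Add(23691, Function('l')(54, Add(Mul(-97, Pow(13, -1)), Mul(-23, Pow(Function('g')(-1), -1))))) = Add(23691, Add(96, Mul(4, Add(Mul(-97, Pow(13, -1)), Mul(-23, Pow(Mul(6, -1), -1)))))) = Add(23691, Add(96, Mul(4, Add(Mul(-97, Rational(1, 13)), Mul(-23, Pow(-6, -1)))))) = Add(23691, Add(96, Mul(4, Add(Rational(-97, 13), Mul(-23, Rational(-1, 6)))))) = Add(23691, Add(96, Mul(4, Add(Rational(-97, 13), Rational(23, 6))))) = Add(23691, Add(96, Mul(4, Rational(-283, 78)))) = Add(23691, Add(96, Rational(-566, 39))) = Add(23691, Rational(3178, 39)) = Rational(927127, 39)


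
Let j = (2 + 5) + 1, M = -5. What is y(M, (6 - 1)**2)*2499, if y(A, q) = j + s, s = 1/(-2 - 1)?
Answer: 19159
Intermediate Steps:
s = -1/3 (s = 1/(-3) = -1/3 ≈ -0.33333)
j = 8 (j = 7 + 1 = 8)
y(A, q) = 23/3 (y(A, q) = 8 - 1/3 = 23/3)
y(M, (6 - 1)**2)*2499 = (23/3)*2499 = 19159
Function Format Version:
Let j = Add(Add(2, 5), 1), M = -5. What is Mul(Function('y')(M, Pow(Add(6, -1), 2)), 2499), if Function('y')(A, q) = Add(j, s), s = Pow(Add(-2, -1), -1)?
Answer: 19159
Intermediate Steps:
s = Rational(-1, 3) (s = Pow(-3, -1) = Rational(-1, 3) ≈ -0.33333)
j = 8 (j = Add(7, 1) = 8)
Function('y')(A, q) = Rational(23, 3) (Function('y')(A, q) = Add(8, Rational(-1, 3)) = Rational(23, 3))
Mul(Function('y')(M, Pow(Add(6, -1), 2)), 2499) = Mul(Rational(23, 3), 2499) = 19159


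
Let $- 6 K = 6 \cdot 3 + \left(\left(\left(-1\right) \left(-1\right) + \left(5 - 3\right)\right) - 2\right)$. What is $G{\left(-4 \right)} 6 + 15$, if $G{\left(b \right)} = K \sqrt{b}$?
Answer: $15 - 38 i \approx 15.0 - 38.0 i$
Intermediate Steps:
$K = - \frac{19}{6}$ ($K = - \frac{6 \cdot 3 + \left(\left(\left(-1\right) \left(-1\right) + \left(5 - 3\right)\right) - 2\right)}{6} = - \frac{18 + \left(\left(1 + \left(5 - 3\right)\right) - 2\right)}{6} = - \frac{18 + \left(\left(1 + 2\right) - 2\right)}{6} = - \frac{18 + \left(3 - 2\right)}{6} = - \frac{18 + 1}{6} = \left(- \frac{1}{6}\right) 19 = - \frac{19}{6} \approx -3.1667$)
$G{\left(b \right)} = - \frac{19 \sqrt{b}}{6}$
$G{\left(-4 \right)} 6 + 15 = - \frac{19 \sqrt{-4}}{6} \cdot 6 + 15 = - \frac{19 \cdot 2 i}{6} \cdot 6 + 15 = - \frac{19 i}{3} \cdot 6 + 15 = - 38 i + 15 = 15 - 38 i$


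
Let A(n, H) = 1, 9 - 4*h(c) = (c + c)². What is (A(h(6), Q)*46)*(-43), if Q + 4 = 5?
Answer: -1978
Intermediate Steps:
h(c) = 9/4 - c² (h(c) = 9/4 - (c + c)²/4 = 9/4 - 4*c²/4 = 9/4 - c²)
Q = 1 (Q = -4 + 5 = 1)
(A(h(6), Q)*46)*(-43) = (1*46)*(-43) = 46*(-43) = -1978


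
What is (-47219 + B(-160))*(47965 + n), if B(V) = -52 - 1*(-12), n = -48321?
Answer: 16824204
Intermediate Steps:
B(V) = -40 (B(V) = -52 + 12 = -40)
(-47219 + B(-160))*(47965 + n) = (-47219 - 40)*(47965 - 48321) = -47259*(-356) = 16824204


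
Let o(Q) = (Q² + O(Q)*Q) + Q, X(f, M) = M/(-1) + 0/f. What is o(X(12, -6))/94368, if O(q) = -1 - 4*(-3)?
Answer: 9/7864 ≈ 0.0011445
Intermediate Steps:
O(q) = 11 (O(q) = -1 + 12 = 11)
X(f, M) = -M (X(f, M) = M*(-1) + 0 = -M + 0 = -M)
o(Q) = Q² + 12*Q (o(Q) = (Q² + 11*Q) + Q = Q² + 12*Q)
o(X(12, -6))/94368 = ((-1*(-6))*(12 - 1*(-6)))/94368 = (6*(12 + 6))*(1/94368) = (6*18)*(1/94368) = 108*(1/94368) = 9/7864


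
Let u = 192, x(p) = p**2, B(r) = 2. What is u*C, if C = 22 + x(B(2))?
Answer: 4992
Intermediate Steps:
C = 26 (C = 22 + 2**2 = 22 + 4 = 26)
u*C = 192*26 = 4992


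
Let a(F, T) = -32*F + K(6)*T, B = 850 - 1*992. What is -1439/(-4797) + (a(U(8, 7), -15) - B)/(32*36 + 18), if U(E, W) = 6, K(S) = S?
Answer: 865/4797 ≈ 0.18032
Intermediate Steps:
B = -142 (B = 850 - 992 = -142)
a(F, T) = -32*F + 6*T
-1439/(-4797) + (a(U(8, 7), -15) - B)/(32*36 + 18) = -1439/(-4797) + ((-32*6 + 6*(-15)) - 1*(-142))/(32*36 + 18) = -1439*(-1/4797) + ((-192 - 90) + 142)/(1152 + 18) = 1439/4797 + (-282 + 142)/1170 = 1439/4797 - 140*1/1170 = 1439/4797 - 14/117 = 865/4797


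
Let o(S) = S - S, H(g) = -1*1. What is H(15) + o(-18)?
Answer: -1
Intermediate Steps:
H(g) = -1
o(S) = 0
H(15) + o(-18) = -1 + 0 = -1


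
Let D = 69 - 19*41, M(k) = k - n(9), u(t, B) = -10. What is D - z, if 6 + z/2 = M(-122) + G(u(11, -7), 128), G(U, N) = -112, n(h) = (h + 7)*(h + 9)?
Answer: 346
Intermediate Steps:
n(h) = (7 + h)*(9 + h)
M(k) = -288 + k (M(k) = k - (63 + 9² + 16*9) = k - (63 + 81 + 144) = k - 1*288 = k - 288 = -288 + k)
z = -1056 (z = -12 + 2*((-288 - 122) - 112) = -12 + 2*(-410 - 112) = -12 + 2*(-522) = -12 - 1044 = -1056)
D = -710 (D = 69 - 779 = -710)
D - z = -710 - 1*(-1056) = -710 + 1056 = 346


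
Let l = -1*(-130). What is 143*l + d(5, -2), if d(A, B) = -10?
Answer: 18580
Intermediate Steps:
l = 130
143*l + d(5, -2) = 143*130 - 10 = 18590 - 10 = 18580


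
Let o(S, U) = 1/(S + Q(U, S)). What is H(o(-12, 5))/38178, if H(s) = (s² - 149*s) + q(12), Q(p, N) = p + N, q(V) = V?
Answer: 398/765681 ≈ 0.00051980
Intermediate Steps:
Q(p, N) = N + p
o(S, U) = 1/(U + 2*S) (o(S, U) = 1/(S + (S + U)) = 1/(U + 2*S))
H(s) = 12 + s² - 149*s (H(s) = (s² - 149*s) + 12 = 12 + s² - 149*s)
H(o(-12, 5))/38178 = (12 + (1/(5 + 2*(-12)))² - 149/(5 + 2*(-12)))/38178 = (12 + (1/(5 - 24))² - 149/(5 - 24))*(1/38178) = (12 + (1/(-19))² - 149/(-19))*(1/38178) = (12 + (-1/19)² - 149*(-1/19))*(1/38178) = (12 + 1/361 + 149/19)*(1/38178) = (7164/361)*(1/38178) = 398/765681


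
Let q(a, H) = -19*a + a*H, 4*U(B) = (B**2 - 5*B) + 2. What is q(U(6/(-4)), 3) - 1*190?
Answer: -237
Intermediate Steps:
U(B) = 1/2 - 5*B/4 + B**2/4 (U(B) = ((B**2 - 5*B) + 2)/4 = (2 + B**2 - 5*B)/4 = 1/2 - 5*B/4 + B**2/4)
q(a, H) = -19*a + H*a
q(U(6/(-4)), 3) - 1*190 = (1/2 - 15/(2*(-4)) + (6/(-4))**2/4)*(-19 + 3) - 1*190 = (1/2 - 15*(-1)/(2*4) + (6*(-1/4))**2/4)*(-16) - 190 = (1/2 - 5/4*(-3/2) + (-3/2)**2/4)*(-16) - 190 = (1/2 + 15/8 + (1/4)*(9/4))*(-16) - 190 = (1/2 + 15/8 + 9/16)*(-16) - 190 = (47/16)*(-16) - 190 = -47 - 190 = -237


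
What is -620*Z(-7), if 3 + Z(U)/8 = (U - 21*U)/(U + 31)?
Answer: -42160/3 ≈ -14053.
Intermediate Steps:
Z(U) = -24 - 160*U/(31 + U) (Z(U) = -24 + 8*((U - 21*U)/(U + 31)) = -24 + 8*((-20*U)/(31 + U)) = -24 + 8*(-20*U/(31 + U)) = -24 - 160*U/(31 + U))
-620*Z(-7) = -4960*(-93 - 23*(-7))/(31 - 7) = -4960*(-93 + 161)/24 = -4960*68/24 = -620*68/3 = -42160/3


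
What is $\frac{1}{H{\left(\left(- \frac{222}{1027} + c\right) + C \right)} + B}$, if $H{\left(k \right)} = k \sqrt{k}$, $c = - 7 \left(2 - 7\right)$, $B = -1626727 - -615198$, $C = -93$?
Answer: $- \frac{1095694972848307}{1108327453908755523275} + \frac{122804552 i \sqrt{15350569}}{1108327453908755523275} \approx -9.886 \cdot 10^{-7} + 4.3412 \cdot 10^{-10} i$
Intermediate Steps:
$B = -1011529$ ($B = -1626727 + 615198 = -1011529$)
$c = 35$ ($c = \left(-7\right) \left(-5\right) = 35$)
$H{\left(k \right)} = k^{\frac{3}{2}}$
$\frac{1}{H{\left(\left(- \frac{222}{1027} + c\right) + C \right)} + B} = \frac{1}{\left(\left(- \frac{222}{1027} + 35\right) - 93\right)^{\frac{3}{2}} - 1011529} = \frac{1}{\left(\frac{35723}{1027} - 93\right)^{\frac{3}{2}} - 1011529} = \frac{1}{\left(- \frac{59788}{1027}\right)^{\frac{3}{2}} - 1011529} = \frac{1}{- \frac{119576 i \sqrt{15350569}}{1054729} - 1011529} = \frac{1}{-1011529 - \frac{119576 i \sqrt{15350569}}{1054729}}$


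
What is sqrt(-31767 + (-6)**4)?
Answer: I*sqrt(30471) ≈ 174.56*I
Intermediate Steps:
sqrt(-31767 + (-6)**4) = sqrt(-31767 + 1296) = sqrt(-30471) = I*sqrt(30471)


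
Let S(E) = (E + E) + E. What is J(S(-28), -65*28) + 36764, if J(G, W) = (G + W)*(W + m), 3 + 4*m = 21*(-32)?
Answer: 3823344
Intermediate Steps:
S(E) = 3*E (S(E) = 2*E + E = 3*E)
m = -675/4 (m = -3/4 + (21*(-32))/4 = -3/4 + (1/4)*(-672) = -3/4 - 168 = -675/4 ≈ -168.75)
J(G, W) = (-675/4 + W)*(G + W) (J(G, W) = (G + W)*(W - 675/4) = (G + W)*(-675/4 + W) = (-675/4 + W)*(G + W))
J(S(-28), -65*28) + 36764 = ((-65*28)**2 - 2025*(-28)/4 - (-43875)*28/4 + (3*(-28))*(-65*28)) + 36764 = ((-1820)**2 - 675/4*(-84) - 675/4*(-1820) - 84*(-1820)) + 36764 = (3312400 + 14175 + 307125 + 152880) + 36764 = 3786580 + 36764 = 3823344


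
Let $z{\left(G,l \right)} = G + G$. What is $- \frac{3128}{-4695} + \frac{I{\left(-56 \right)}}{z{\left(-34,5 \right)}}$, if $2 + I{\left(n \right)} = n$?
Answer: $\frac{242507}{159630} \approx 1.5192$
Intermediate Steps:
$z{\left(G,l \right)} = 2 G$
$I{\left(n \right)} = -2 + n$
$- \frac{3128}{-4695} + \frac{I{\left(-56 \right)}}{z{\left(-34,5 \right)}} = - \frac{3128}{-4695} + \frac{-2 - 56}{2 \left(-34\right)} = \left(-3128\right) \left(- \frac{1}{4695}\right) - \frac{58}{-68} = \frac{3128}{4695} - - \frac{29}{34} = \frac{3128}{4695} + \frac{29}{34} = \frac{242507}{159630}$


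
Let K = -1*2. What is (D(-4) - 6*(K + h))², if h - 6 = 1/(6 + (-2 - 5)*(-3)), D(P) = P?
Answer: 64516/81 ≈ 796.49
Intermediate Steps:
K = -2
h = 163/27 (h = 6 + 1/(6 + (-2 - 5)*(-3)) = 6 + 1/(6 - 7*(-3)) = 6 + 1/(6 + 21) = 6 + 1/27 = 163/27 ≈ 6.0370)
(D(-4) - 6*(K + h))² = (-4 - 6*(-2 + 163/27))² = (-4 - 6*109/27)² = (-4 - 218/9)² = (-254/9)² = 64516/81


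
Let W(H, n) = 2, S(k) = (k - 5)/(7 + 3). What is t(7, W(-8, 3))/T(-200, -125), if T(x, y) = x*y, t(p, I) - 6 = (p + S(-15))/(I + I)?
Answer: 29/100000 ≈ 0.00029000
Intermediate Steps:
S(k) = -½ + k/10 (S(k) = (-5 + k)/10 = (-5 + k)*(⅒) = -½ + k/10)
t(p, I) = 6 + (-2 + p)/(2*I) (t(p, I) = 6 + (p + (-½ + (⅒)*(-15)))/(I + I) = 6 + (p + (-½ - 3/2))/((2*I)) = 6 + (p - 2)*(1/(2*I)) = 6 + (-2 + p)*(1/(2*I)) = 6 + (-2 + p)/(2*I))
t(7, W(-8, 3))/T(-200, -125) = ((½)*(-2 + 7 + 12*2)/2)/((-200*(-125))) = ((½)*(½)*(-2 + 7 + 24))/25000 = ((½)*(½)*29)*(1/25000) = (29/4)*(1/25000) = 29/100000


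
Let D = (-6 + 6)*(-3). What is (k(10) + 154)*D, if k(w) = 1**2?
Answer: 0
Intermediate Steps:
k(w) = 1
D = 0 (D = 0*(-3) = 0)
(k(10) + 154)*D = (1 + 154)*0 = 155*0 = 0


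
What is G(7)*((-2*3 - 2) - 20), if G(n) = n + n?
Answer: -392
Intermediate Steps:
G(n) = 2*n
G(7)*((-2*3 - 2) - 20) = (2*7)*((-2*3 - 2) - 20) = 14*((-6 - 2) - 20) = 14*(-8 - 20) = 14*(-28) = -392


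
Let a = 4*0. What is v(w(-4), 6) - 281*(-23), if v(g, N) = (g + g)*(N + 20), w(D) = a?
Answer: 6463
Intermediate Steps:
a = 0
w(D) = 0
v(g, N) = 2*g*(20 + N) (v(g, N) = (2*g)*(20 + N) = 2*g*(20 + N))
v(w(-4), 6) - 281*(-23) = 2*0*(20 + 6) - 281*(-23) = 2*0*26 + 6463 = 0 + 6463 = 6463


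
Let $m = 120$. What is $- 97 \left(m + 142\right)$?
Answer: $-25414$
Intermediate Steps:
$- 97 \left(m + 142\right) = - 97 \left(120 + 142\right) = \left(-97\right) 262 = -25414$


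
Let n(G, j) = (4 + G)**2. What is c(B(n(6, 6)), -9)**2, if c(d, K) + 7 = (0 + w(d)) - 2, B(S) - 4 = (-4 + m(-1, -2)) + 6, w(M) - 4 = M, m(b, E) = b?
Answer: 0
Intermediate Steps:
w(M) = 4 + M
B(S) = 5 (B(S) = 4 + ((-4 - 1) + 6) = 4 + (-5 + 6) = 4 + 1 = 5)
c(d, K) = -5 + d (c(d, K) = -7 + ((0 + (4 + d)) - 2) = -7 + ((4 + d) - 2) = -7 + (2 + d) = -5 + d)
c(B(n(6, 6)), -9)**2 = (-5 + 5)**2 = 0**2 = 0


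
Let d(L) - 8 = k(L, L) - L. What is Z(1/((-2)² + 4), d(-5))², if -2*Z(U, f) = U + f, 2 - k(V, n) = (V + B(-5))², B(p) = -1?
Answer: 27889/256 ≈ 108.94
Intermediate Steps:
k(V, n) = 2 - (-1 + V)² (k(V, n) = 2 - (V - 1)² = 2 - (-1 + V)²)
d(L) = 10 - L - (-1 + L)² (d(L) = 8 + ((2 - (-1 + L)²) - L) = 8 + (2 - L - (-1 + L)²) = 10 - L - (-1 + L)²)
Z(U, f) = -U/2 - f/2 (Z(U, f) = -(U + f)/2 = -U/2 - f/2)
Z(1/((-2)² + 4), d(-5))² = (-1/(2*((-2)² + 4)) - (9 - 5 - 1*(-5)²)/2)² = (-1/(2*(4 + 4)) - (9 - 5 - 1*25)/2)² = (-½/8 - (9 - 5 - 25)/2)² = (-½*⅛ - ½*(-21))² = (-1/16 + 21/2)² = (167/16)² = 27889/256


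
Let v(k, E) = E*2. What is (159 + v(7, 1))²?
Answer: 25921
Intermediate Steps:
v(k, E) = 2*E
(159 + v(7, 1))² = (159 + 2*1)² = (159 + 2)² = 161² = 25921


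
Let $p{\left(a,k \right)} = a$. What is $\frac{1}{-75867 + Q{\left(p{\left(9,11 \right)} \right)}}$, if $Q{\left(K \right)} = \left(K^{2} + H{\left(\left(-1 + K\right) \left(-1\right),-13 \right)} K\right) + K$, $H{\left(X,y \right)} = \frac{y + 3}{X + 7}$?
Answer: $- \frac{1}{75687} \approx -1.3212 \cdot 10^{-5}$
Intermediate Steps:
$H{\left(X,y \right)} = \frac{3 + y}{7 + X}$
$Q{\left(K \right)} = K + K^{2} - \frac{10 K}{8 - K}$ ($Q{\left(K \right)} = \left(K^{2} + \frac{3 - 13}{7 + \left(-1 + K\right) \left(-1\right)} K\right) + K = \left(K^{2} + \frac{1}{7 - \left(-1 + K\right)} \left(-10\right) K\right) + K = \left(K^{2} + \frac{1}{8 - K} \left(-10\right) K\right) + K = \left(K^{2} + - \frac{10}{8 - K} K\right) + K = \left(K^{2} - \frac{10 K}{8 - K}\right) + K = K + K^{2} - \frac{10 K}{8 - K}$)
$\frac{1}{-75867 + Q{\left(p{\left(9,11 \right)} \right)}} = \frac{1}{-75867 + \frac{9 \left(10 + \left(1 + 9\right) \left(-8 + 9\right)\right)}{-8 + 9}} = \frac{1}{-75867 + \frac{9 \left(10 + 10 \cdot 1\right)}{1}} = \frac{1}{-75867 + 9 \cdot 1 \left(10 + 10\right)} = \frac{1}{-75867 + 9 \cdot 1 \cdot 20} = \frac{1}{-75867 + 180} = \frac{1}{-75687} = - \frac{1}{75687}$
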